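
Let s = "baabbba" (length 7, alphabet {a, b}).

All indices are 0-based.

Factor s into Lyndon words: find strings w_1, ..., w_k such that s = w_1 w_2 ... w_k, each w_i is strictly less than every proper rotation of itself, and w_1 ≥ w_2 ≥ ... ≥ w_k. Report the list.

["b", "aabbb", "a"]

emit factor 1: 'b' (i=0, period=1)
emit factor 2: 'aabbb' (i=1, period=5)
emit factor 3: 'a' (i=6, period=1)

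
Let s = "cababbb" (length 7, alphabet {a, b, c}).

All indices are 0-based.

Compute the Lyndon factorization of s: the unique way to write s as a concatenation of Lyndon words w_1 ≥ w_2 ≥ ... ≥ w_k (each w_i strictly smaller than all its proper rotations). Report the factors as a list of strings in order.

["c", "ababbb"]

emit factor 1: 'c' (i=0, period=1)
emit factor 2: 'ababbb' (i=1, period=6)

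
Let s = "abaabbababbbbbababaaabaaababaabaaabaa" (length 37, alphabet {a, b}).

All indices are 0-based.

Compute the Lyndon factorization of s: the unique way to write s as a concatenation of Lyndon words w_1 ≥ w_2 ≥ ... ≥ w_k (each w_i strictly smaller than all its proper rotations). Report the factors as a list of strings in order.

emit factor 1: 'ab' (i=0, period=2)
emit factor 2: 'aabbababbbbbabab' (i=2, period=16)
emit factor 3: 'aaabaaababaab' (i=18, period=13)
emit factor 4: 'aaab' (i=31, period=4)
emit factor 5: 'a' (i=35, period=1)
emit factor 6: 'a' (i=36, period=1)

["ab", "aabbababbbbbabab", "aaabaaababaab", "aaab", "a", "a"]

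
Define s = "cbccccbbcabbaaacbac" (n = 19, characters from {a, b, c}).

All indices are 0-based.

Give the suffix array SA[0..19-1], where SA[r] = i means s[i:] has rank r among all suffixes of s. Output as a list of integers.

[12, 13, 9, 17, 14, 11, 16, 10, 6, 7, 1, 18, 8, 15, 5, 0, 4, 3, 2]

sorted suffixes:
  #0 SA[0]=12  'aaacbac'
  #1 SA[1]=13  'aacbac'
  #2 SA[2]=9  'abbaaacbac'
  #3 SA[3]=17  'ac'
  #4 SA[4]=14  'acbac'
  #5 SA[5]=11  'baaacbac'
  #6 SA[6]=16  'bac'
  #7 SA[7]=10  'bbaaacbac'
  #8 SA[8]=6  'bbcabbaaacbac'
  #9 SA[9]=7  'bcabbaaacbac'
  #10 SA[10]=1  'bccccbbcabbaaacbac'
  #11 SA[11]=18  'c'
  #12 SA[12]=8  'cabbaaacbac'
  #13 SA[13]=15  'cbac'
  #14 SA[14]=5  'cbbcabbaaacbac'
  #15 SA[15]=0  'cbccccbbcabbaaacbac'
  #16 SA[16]=4  'ccbbcabbaaacbac'
  #17 SA[17]=3  'cccbbcabbaaacbac'
  #18 SA[18]=2  'ccccbbcabbaaacbac'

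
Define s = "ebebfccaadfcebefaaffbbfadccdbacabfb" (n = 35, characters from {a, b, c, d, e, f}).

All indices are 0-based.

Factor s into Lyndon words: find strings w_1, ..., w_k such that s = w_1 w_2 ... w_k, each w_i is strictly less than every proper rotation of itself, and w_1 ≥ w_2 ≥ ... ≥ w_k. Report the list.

["e", "bebfcc", "aadfcebefaaffbbfadccdbacabfb"]

emit factor 1: 'e' (i=0, period=1)
emit factor 2: 'bebfcc' (i=1, period=6)
emit factor 3: 'aadfcebefaaffbbfadccdbacabfb' (i=7, period=28)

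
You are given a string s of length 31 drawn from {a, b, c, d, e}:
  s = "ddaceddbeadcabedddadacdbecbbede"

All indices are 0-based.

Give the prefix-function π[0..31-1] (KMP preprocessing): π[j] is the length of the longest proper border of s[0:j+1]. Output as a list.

[0, 1, 0, 0, 0, 1, 2, 0, 0, 0, 1, 0, 0, 0, 0, 1, 2, 2, 3, 1, 0, 0, 1, 0, 0, 0, 0, 0, 0, 1, 0]

π[0] = 0
j=1 s[j]='d': π[1]=1 (border 'd')
j=2 s[j]='a': k: 1→0; π[2]=0 (border '')
j=3 s[j]='c': π[3]=0 (border '')
j=4 s[j]='e': π[4]=0 (border '')
j=5 s[j]='d': π[5]=1 (border 'd')
j=6 s[j]='d': π[6]=2 (border 'dd')
j=7 s[j]='b': k: 2→1→0; π[7]=0 (border '')
j=8 s[j]='e': π[8]=0 (border '')
j=9 s[j]='a': π[9]=0 (border '')
j=10 s[j]='d': π[10]=1 (border 'd')
j=11 s[j]='c': k: 1→0; π[11]=0 (border '')
j=12 s[j]='a': π[12]=0 (border '')
j=13 s[j]='b': π[13]=0 (border '')
j=14 s[j]='e': π[14]=0 (border '')
j=15 s[j]='d': π[15]=1 (border 'd')
j=16 s[j]='d': π[16]=2 (border 'dd')
j=17 s[j]='d': k: 2→1; π[17]=2 (border 'dd')
j=18 s[j]='a': π[18]=3 (border 'dda')
j=19 s[j]='d': k: 3→0; π[19]=1 (border 'd')
j=20 s[j]='a': k: 1→0; π[20]=0 (border '')
j=21 s[j]='c': π[21]=0 (border '')
j=22 s[j]='d': π[22]=1 (border 'd')
j=23 s[j]='b': k: 1→0; π[23]=0 (border '')
j=24 s[j]='e': π[24]=0 (border '')
j=25 s[j]='c': π[25]=0 (border '')
j=26 s[j]='b': π[26]=0 (border '')
j=27 s[j]='b': π[27]=0 (border '')
j=28 s[j]='e': π[28]=0 (border '')
j=29 s[j]='d': π[29]=1 (border 'd')
j=30 s[j]='e': k: 1→0; π[30]=0 (border '')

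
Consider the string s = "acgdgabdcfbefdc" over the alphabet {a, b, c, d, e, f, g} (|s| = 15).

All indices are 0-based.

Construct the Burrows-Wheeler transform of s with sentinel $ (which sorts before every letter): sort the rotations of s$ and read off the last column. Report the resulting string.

cg$afddafbgbcedc

rank  rotation          last
    0  $acgdgabdcfbefdc  c
    1  abdcfbefdc$acgdg  g
    2  acgdgabdcfbefdc$  $
    3  bdcfbefdc$acgdga  a
    4  befdc$acgdgabdcf  f
    5  c$acgdgabdcfbefd  d
    6  cfbefdc$acgdgabd  d
    7  cgdgabdcfbefdc$a  a
    8  dc$acgdgabdcfbef  f
    9  dcfbefdc$acgdgab  b
   10  dgabdcfbefdc$acg  g
   11  efdc$acgdgabdcfb  b
   12  fbefdc$acgdgabdc  c
   13  fdc$acgdgabdcfbe  e
   14  gabdcfbefdc$acgd  d
   15  gdgabdcfbefdc$ac  c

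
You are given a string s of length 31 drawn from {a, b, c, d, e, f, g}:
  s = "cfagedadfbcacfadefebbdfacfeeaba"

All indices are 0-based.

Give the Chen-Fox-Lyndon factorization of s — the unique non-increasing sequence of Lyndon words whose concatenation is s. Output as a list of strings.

emit factor 1: 'cf' (i=0, period=2)
emit factor 2: 'aged' (i=2, period=4)
emit factor 3: 'adfbc' (i=6, period=5)
emit factor 4: 'acfadefebbdfacfee' (i=11, period=17)
emit factor 5: 'ab' (i=28, period=2)
emit factor 6: 'a' (i=30, period=1)

["cf", "aged", "adfbc", "acfadefebbdfacfee", "ab", "a"]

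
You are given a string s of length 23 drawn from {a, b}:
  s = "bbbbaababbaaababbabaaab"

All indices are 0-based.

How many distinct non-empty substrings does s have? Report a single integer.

210

rank→(start, suffix):
  0 → (19, 'aaab')
  1 → (10, 'aaababbabaaab')
  2 → (20, 'aab')
  3 → (4, 'aababbaaababbabaaab')
  4 → (11, 'aababbabaaab')
  5 → (21, 'ab')
  6 → (17, 'abaaab')
  7 → (5, 'ababbaaababbabaaab')
  8 → (12, 'ababbabaaab')
  9 → (7, 'abbaaababbabaaab')
  10 → (14, 'abbabaaab')
  11 → (22, 'b')
  12 → (18, 'baaab')
  13 → (9, 'baaababbabaaab')
  14 → (3, 'baababbaaababbabaaab')
  15 → (16, 'babaaab')
  16 → (6, 'babbaaababbabaaab')
  17 → (13, 'babbabaaab')
  18 → (8, 'bbaaababbabaaab')
  19 → (2, 'bbaababbaaababbabaaab')
  20 → (15, 'bbabaaab')
  21 → (1, 'bbbaababbaaababbabaaab')
  22 → (0, 'bbbbaababbaaababbabaaab')

SA = [19, 10, 20, 4, 11, 21, 17, 5, 12, 7, 14, 22, 18, 9, 3, 16, 6, 13, 8, 2, 15, 1, 0]
i: (SA[i-1],SA[i]) lcp shared
  1: (19,10) 4 'aaab'
  2: (10,20) 2 'aa'
  3: (20,4) 3 'aab'
  4: (4,11) 7 'aababba'
  5: (11,21) 1 'a'
  6: (21,17) 2 'ab'
  7: (17,5) 3 'aba'
  8: (5,12) 6 'ababba'
  9: (12,7) 2 'ab'
  10: (7,14) 4 'abba'
  11: (14,22) 0 ''
  12: (22,18) 1 'b'
  13: (18,9) 5 'baaab'
  14: (9,3) 3 'baa'
  15: (3,16) 2 'ba'
  16: (16,6) 3 'bab'
  17: (6,13) 5 'babba'
  18: (13,8) 1 'b'
  19: (8,2) 4 'bbaa'
  20: (2,15) 3 'bba'
  21: (15,1) 2 'bb'
  22: (1,0) 3 'bbb'

n(n+1)/2 = 23·24/2 = 276
Σ LCP = 0 + 4 + 2 + 3 + 7 + 1 + 2 + 3 + 6 + 2 + 4 + 0 + 1 + 5 + 3 + 2 + 3 + 5 + 1 + 4 + 3 + 2 + 3 = 66
distinct = 276 − 66 = 210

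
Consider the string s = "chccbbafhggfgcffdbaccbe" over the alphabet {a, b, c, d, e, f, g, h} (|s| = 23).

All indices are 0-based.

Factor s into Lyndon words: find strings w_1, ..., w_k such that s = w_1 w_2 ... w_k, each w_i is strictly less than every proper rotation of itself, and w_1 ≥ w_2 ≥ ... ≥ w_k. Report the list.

["ch", "c", "c", "b", "b", "afhggfgcffdb", "accbe"]

emit factor 1: 'ch' (i=0, period=2)
emit factor 2: 'c' (i=2, period=1)
emit factor 3: 'c' (i=3, period=1)
emit factor 4: 'b' (i=4, period=1)
emit factor 5: 'b' (i=5, period=1)
emit factor 6: 'afhggfgcffdb' (i=6, period=12)
emit factor 7: 'accbe' (i=18, period=5)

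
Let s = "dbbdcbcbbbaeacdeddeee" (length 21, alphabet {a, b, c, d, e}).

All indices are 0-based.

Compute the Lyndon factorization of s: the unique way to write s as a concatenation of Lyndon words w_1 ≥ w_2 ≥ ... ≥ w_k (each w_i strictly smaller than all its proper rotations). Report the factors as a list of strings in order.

emit factor 1: 'd' (i=0, period=1)
emit factor 2: 'bbdcbc' (i=1, period=6)
emit factor 3: 'b' (i=7, period=1)
emit factor 4: 'b' (i=8, period=1)
emit factor 5: 'b' (i=9, period=1)
emit factor 6: 'ae' (i=10, period=2)
emit factor 7: 'acdeddeee' (i=12, period=9)

["d", "bbdcbc", "b", "b", "b", "ae", "acdeddeee"]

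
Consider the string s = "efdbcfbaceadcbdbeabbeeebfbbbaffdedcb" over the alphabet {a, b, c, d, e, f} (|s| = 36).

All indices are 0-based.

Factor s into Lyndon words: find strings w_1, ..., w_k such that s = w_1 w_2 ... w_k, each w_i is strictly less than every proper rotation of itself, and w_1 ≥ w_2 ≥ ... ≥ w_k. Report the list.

emit factor 1: 'ef' (i=0, period=2)
emit factor 2: 'd' (i=2, period=1)
emit factor 3: 'bcf' (i=3, period=3)
emit factor 4: 'b' (i=6, period=1)
emit factor 5: 'aceadcbdbe' (i=7, period=10)
emit factor 6: 'abbeeebfbbbaffdedcb' (i=17, period=19)

["ef", "d", "bcf", "b", "aceadcbdbe", "abbeeebfbbbaffdedcb"]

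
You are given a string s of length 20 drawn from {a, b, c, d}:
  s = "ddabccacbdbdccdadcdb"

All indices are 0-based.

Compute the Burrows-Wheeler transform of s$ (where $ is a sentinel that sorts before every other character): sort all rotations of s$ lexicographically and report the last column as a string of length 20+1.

rank  rotation               last
    0  $ddabccacbdbdccdadcdb  b
    1  abccacbdbdccdadcdb$dd  d
    2  acbdbdccdadcdb$ddabcc  c
    3  adcdb$ddabccacbdbdccd  d
    4  b$ddabccacbdbdccdadcd  d
    5  bccacbdbdccdadcdb$dda  a
    6  bdbdccdadcdb$ddabccac  c
    7  bdccdadcdb$ddabccacbd  d
    8  cacbdbdccdadcdb$ddabc  c
    9  cbdbdccdadcdb$ddabcca  a
   10  ccacbdbdccdadcdb$ddab  b
   11  ccdadcdb$ddabccacbdbd  d
   12  cdadcdb$ddabccacbdbdc  c
   13  cdb$ddabccacbdbdccdad  d
   14  dabccacbdbdccdadcdb$d  d
   15  dadcdb$ddabccacbdbdcc  c
   16  db$ddabccacbdbdccdadc  c
   17  dbdccdadcdb$ddabccacb  b
   18  dccdadcdb$ddabccacbdb  b
   19  dcdb$ddabccacbdbdccda  a
   20  ddabccacbdbdccdadcdb$  $

bdcddacdcabdcddccbba$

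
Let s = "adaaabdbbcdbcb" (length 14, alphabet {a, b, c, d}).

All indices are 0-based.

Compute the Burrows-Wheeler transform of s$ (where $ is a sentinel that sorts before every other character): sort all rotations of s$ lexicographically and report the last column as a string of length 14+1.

rank  rotation         last
    0  $adaaabdbbcdbcb  b
    1  aaabdbbcdbcb$ad  d
    2  aabdbbcdbcb$ada  a
    3  abdbbcdbcb$adaa  a
    4  adaaabdbbcdbcb$  $
    5  b$adaaabdbbcdbc  c
    6  bbcdbcb$adaaabd  d
    7  bcb$adaaabdbbcd  d
    8  bcdbcb$adaaabdb  b
    9  bdbbcdbcb$adaaa  a
   10  cb$adaaabdbbcdb  b
   11  cdbcb$adaaabdbb  b
   12  daaabdbbcdbcb$a  a
   13  dbbcdbcb$adaaab  b
   14  dbcb$adaaabdbbc  c

bdaa$cddbabbabc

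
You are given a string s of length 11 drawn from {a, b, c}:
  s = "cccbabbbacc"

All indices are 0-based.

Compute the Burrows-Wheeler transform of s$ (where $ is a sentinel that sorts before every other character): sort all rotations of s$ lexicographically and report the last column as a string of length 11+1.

cbbcbbaccac$

rank  rotation      last
    0  $cccbabbbacc  c
    1  abbbacc$cccb  b
    2  acc$cccbabbb  b
    3  babbbacc$ccc  c
    4  bacc$cccbabb  b
    5  bbacc$cccbab  b
    6  bbbacc$cccba  a
    7  c$cccbabbbac  c
    8  cbabbbacc$cc  c
    9  cc$cccbabbba  a
   10  ccbabbbacc$c  c
   11  cccbabbbacc$  $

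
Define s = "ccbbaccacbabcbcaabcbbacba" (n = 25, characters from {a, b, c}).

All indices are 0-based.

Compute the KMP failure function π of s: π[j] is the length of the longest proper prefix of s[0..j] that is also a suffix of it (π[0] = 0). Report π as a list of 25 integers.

π[0] = 0
j=1 s[j]='c': π[1]=1 (border 'c')
j=2 s[j]='b': k: 1→0; π[2]=0 (border '')
j=3 s[j]='b': π[3]=0 (border '')
j=4 s[j]='a': π[4]=0 (border '')
j=5 s[j]='c': π[5]=1 (border 'c')
j=6 s[j]='c': π[6]=2 (border 'cc')
j=7 s[j]='a': k: 2→1→0; π[7]=0 (border '')
j=8 s[j]='c': π[8]=1 (border 'c')
j=9 s[j]='b': k: 1→0; π[9]=0 (border '')
j=10 s[j]='a': π[10]=0 (border '')
j=11 s[j]='b': π[11]=0 (border '')
j=12 s[j]='c': π[12]=1 (border 'c')
j=13 s[j]='b': k: 1→0; π[13]=0 (border '')
j=14 s[j]='c': π[14]=1 (border 'c')
j=15 s[j]='a': k: 1→0; π[15]=0 (border '')
j=16 s[j]='a': π[16]=0 (border '')
j=17 s[j]='b': π[17]=0 (border '')
j=18 s[j]='c': π[18]=1 (border 'c')
j=19 s[j]='b': k: 1→0; π[19]=0 (border '')
j=20 s[j]='b': π[20]=0 (border '')
j=21 s[j]='a': π[21]=0 (border '')
j=22 s[j]='c': π[22]=1 (border 'c')
j=23 s[j]='b': k: 1→0; π[23]=0 (border '')
j=24 s[j]='a': π[24]=0 (border '')

[0, 1, 0, 0, 0, 1, 2, 0, 1, 0, 0, 0, 1, 0, 1, 0, 0, 0, 1, 0, 0, 0, 1, 0, 0]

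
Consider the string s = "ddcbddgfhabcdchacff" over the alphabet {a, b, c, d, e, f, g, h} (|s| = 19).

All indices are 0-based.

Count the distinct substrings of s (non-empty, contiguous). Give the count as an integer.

rank→(start, suffix):
  0 → (9, 'abcdchacff')
  1 → (15, 'acff')
  2 → (10, 'bcdchacff')
  3 → (3, 'bddgfhabcdchacff')
  4 → (2, 'cbddgfhabcdchacff')
  5 → (11, 'cdchacff')
  6 → (16, 'cff')
  7 → (13, 'chacff')
  8 → (1, 'dcbddgfhabcdchacff')
  9 → (12, 'dchacff')
  10 → (0, 'ddcbddgfhabcdchacff')
  11 → (4, 'ddgfhabcdchacff')
  12 → (5, 'dgfhabcdchacff')
  13 → (18, 'f')
  14 → (17, 'ff')
  15 → (7, 'fhabcdchacff')
  16 → (6, 'gfhabcdchacff')
  17 → (8, 'habcdchacff')
  18 → (14, 'hacff')

SA = [9, 15, 10, 3, 2, 11, 16, 13, 1, 12, 0, 4, 5, 18, 17, 7, 6, 8, 14]
i: (SA[i-1],SA[i]) lcp shared
  1: (9,15) 1 'a'
  2: (15,10) 0 ''
  3: (10,3) 1 'b'
  4: (3,2) 0 ''
  5: (2,11) 1 'c'
  6: (11,16) 1 'c'
  7: (16,13) 1 'c'
  8: (13,1) 0 ''
  9: (1,12) 2 'dc'
  10: (12,0) 1 'd'
  11: (0,4) 2 'dd'
  12: (4,5) 1 'd'
  13: (5,18) 0 ''
  14: (18,17) 1 'f'
  15: (17,7) 1 'f'
  16: (7,6) 0 ''
  17: (6,8) 0 ''
  18: (8,14) 2 'ha'

n(n+1)/2 = 19·20/2 = 190
Σ LCP = 0 + 1 + 0 + 1 + 0 + 1 + 1 + 1 + 0 + 2 + 1 + 2 + 1 + 0 + 1 + 1 + 0 + 0 + 2 = 15
distinct = 190 − 15 = 175

175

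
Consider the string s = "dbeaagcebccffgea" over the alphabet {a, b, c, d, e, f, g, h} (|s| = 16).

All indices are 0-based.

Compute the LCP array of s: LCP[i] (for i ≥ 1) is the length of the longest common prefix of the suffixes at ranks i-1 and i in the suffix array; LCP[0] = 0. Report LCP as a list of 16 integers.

rank | idx | suffix
   0 |  15 | a
   1 |   3 | aagcebccffgea
   2 |   4 | agcebccffgea
   3 |   8 | bccffgea
   4 |   1 | beaagcebccffgea
   5 |   9 | ccffgea
   6 |   6 | cebccffgea
   7 |  10 | cffgea
   8 |   0 | dbeaagcebccffgea
   9 |  14 | ea
  10 |   2 | eaagcebccffgea
  11 |   7 | ebccffgea
  12 |  11 | ffgea
  13 |  12 | fgea
  14 |   5 | gcebccffgea
  15 |  13 | gea

SA = [15, 3, 4, 8, 1, 9, 6, 10, 0, 14, 2, 7, 11, 12, 5, 13]
[i] adj suffixes → lcp
  [1] 15/3 → 1 ('a')
  [2] 3/4 → 1 ('a')
  [3] 4/8 → 0 ('')
  [4] 8/1 → 1 ('b')
  [5] 1/9 → 0 ('')
  [6] 9/6 → 1 ('c')
  [7] 6/10 → 1 ('c')
  [8] 10/0 → 0 ('')
  [9] 0/14 → 0 ('')
  [10] 14/2 → 2 ('ea')
  [11] 2/7 → 1 ('e')
  [12] 7/11 → 0 ('')
  [13] 11/12 → 1 ('f')
  [14] 12/5 → 0 ('')
  [15] 5/13 → 1 ('g')

[0, 1, 1, 0, 1, 0, 1, 1, 0, 0, 2, 1, 0, 1, 0, 1]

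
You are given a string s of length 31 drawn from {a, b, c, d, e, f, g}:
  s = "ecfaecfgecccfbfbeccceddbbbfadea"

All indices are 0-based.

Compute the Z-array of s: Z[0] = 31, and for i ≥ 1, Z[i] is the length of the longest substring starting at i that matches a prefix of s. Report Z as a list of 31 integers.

Z[0]=31
i=1: i≥r, start 0; Z[1]=0
i=2: i≥r, start 0; Z[2]=0
i=3: i≥r, start 0; Z[3]=0
i=4: i≥r, start 0; Z[4]=3 extend→box=[4,7)
i=5: min(r-i=2, Z[1]=0)=0; Z[5]=0
i=6: min(r-i=1, Z[2]=0)=0; Z[6]=0
i=7: i≥r, start 0; Z[7]=0
i=8: i≥r, start 0; Z[8]=2 extend→box=[8,10)
i=9: min(r-i=1, Z[1]=0)=0; Z[9]=0
i=10: i≥r, start 0; Z[10]=0
i=11: i≥r, start 0; Z[11]=0
i=12: i≥r, start 0; Z[12]=0
i=13: i≥r, start 0; Z[13]=0
i=14: i≥r, start 0; Z[14]=0
i=15: i≥r, start 0; Z[15]=0
i=16: i≥r, start 0; Z[16]=2 extend→box=[16,18)
i=17: min(r-i=1, Z[1]=0)=0; Z[17]=0
i=18: i≥r, start 0; Z[18]=0
i=19: i≥r, start 0; Z[19]=0
i=20: i≥r, start 0; Z[20]=1 extend→box=[20,21)
i=21: i≥r, start 0; Z[21]=0
i=22: i≥r, start 0; Z[22]=0
i=23: i≥r, start 0; Z[23]=0
i=24: i≥r, start 0; Z[24]=0
i=25: i≥r, start 0; Z[25]=0
i=26: i≥r, start 0; Z[26]=0
i=27: i≥r, start 0; Z[27]=0
i=28: i≥r, start 0; Z[28]=0
i=29: i≥r, start 0; Z[29]=1 extend→box=[29,30)
i=30: i≥r, start 0; Z[30]=0

[31, 0, 0, 0, 3, 0, 0, 0, 2, 0, 0, 0, 0, 0, 0, 0, 2, 0, 0, 0, 1, 0, 0, 0, 0, 0, 0, 0, 0, 1, 0]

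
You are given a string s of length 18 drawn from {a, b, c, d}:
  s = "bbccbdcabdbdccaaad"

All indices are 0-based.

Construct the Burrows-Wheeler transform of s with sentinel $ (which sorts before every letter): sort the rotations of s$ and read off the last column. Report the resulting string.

dcaca$bacdcdcdbabbb

rank  rotation             last
    0  $bbccbdcabdbdccaaad  d
    1  aaad$bbccbdcabdbdcc  c
    2  aad$bbccbdcabdbdcca  a
    3  abdbdccaaad$bbccbdc  c
    4  ad$bbccbdcabdbdccaa  a
    5  bbccbdcabdbdccaaad$  $
    6  bccbdcabdbdccaaad$b  b
    7  bdbdccaaad$bbccbdca  a
    8  bdcabdbdccaaad$bbcc  c
    9  bdccaaad$bbccbdcabd  d
   10  caaad$bbccbdcabdbdc  c
   11  cabdbdccaaad$bbccbd  d
   12  cbdcabdbdccaaad$bbc  c
   13  ccaaad$bbccbdcabdbd  d
   14  ccbdcabdbdccaaad$bb  b
   15  d$bbccbdcabdbdccaaa  a
   16  dbdccaaad$bbccbdcab  b
   17  dcabdbdccaaad$bbccb  b
   18  dccaaad$bbccbdcabdb  b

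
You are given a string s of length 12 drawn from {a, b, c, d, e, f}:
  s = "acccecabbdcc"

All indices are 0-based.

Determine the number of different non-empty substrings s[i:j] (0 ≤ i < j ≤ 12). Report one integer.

rank→(start, suffix):
  0 → (6, 'abbdcc')
  1 → (0, 'acccecabbdcc')
  2 → (7, 'bbdcc')
  3 → (8, 'bdcc')
  4 → (11, 'c')
  5 → (5, 'cabbdcc')
  6 → (10, 'cc')
  7 → (1, 'cccecabbdcc')
  8 → (2, 'ccecabbdcc')
  9 → (3, 'cecabbdcc')
  10 → (9, 'dcc')
  11 → (4, 'ecabbdcc')

SA = [6, 0, 7, 8, 11, 5, 10, 1, 2, 3, 9, 4]
[i] adj suffixes → lcp
  [1] 6/0 → 1 ('a')
  [2] 0/7 → 0 ('')
  [3] 7/8 → 1 ('b')
  [4] 8/11 → 0 ('')
  [5] 11/5 → 1 ('c')
  [6] 5/10 → 1 ('c')
  [7] 10/1 → 2 ('cc')
  [8] 1/2 → 2 ('cc')
  [9] 2/3 → 1 ('c')
  [10] 3/9 → 0 ('')
  [11] 9/4 → 0 ('')

n(n+1)/2 = 12·13/2 = 78
Σ LCP = 0 + 1 + 0 + 1 + 0 + 1 + 1 + 2 + 2 + 1 + 0 + 0 = 9
distinct = 78 − 9 = 69

69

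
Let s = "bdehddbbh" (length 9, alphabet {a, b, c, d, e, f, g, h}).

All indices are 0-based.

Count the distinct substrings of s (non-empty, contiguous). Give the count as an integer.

40

sorted suffixes:
  #0 SA[0]=6  'bbh'
  #1 SA[1]=0  'bdehddbbh'
  #2 SA[2]=7  'bh'
  #3 SA[3]=5  'dbbh'
  #4 SA[4]=4  'ddbbh'
  #5 SA[5]=1  'dehddbbh'
  #6 SA[6]=2  'ehddbbh'
  #7 SA[7]=8  'h'
  #8 SA[8]=3  'hddbbh'

SA = [6, 0, 7, 5, 4, 1, 2, 8, 3]
[i] adj suffixes → lcp
  [1] 6/0 → 1 ('b')
  [2] 0/7 → 1 ('b')
  [3] 7/5 → 0 ('')
  [4] 5/4 → 1 ('d')
  [5] 4/1 → 1 ('d')
  [6] 1/2 → 0 ('')
  [7] 2/8 → 0 ('')
  [8] 8/3 → 1 ('h')

n(n+1)/2 = 9·10/2 = 45
Σ LCP = 0 + 1 + 1 + 0 + 1 + 1 + 0 + 0 + 1 = 5
distinct = 45 − 5 = 40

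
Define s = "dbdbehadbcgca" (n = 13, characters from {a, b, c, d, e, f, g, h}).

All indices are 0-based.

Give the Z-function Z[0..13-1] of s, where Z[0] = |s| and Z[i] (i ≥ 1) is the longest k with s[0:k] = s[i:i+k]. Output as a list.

[13, 0, 2, 0, 0, 0, 0, 2, 0, 0, 0, 0, 0]

Z[0]=13
i=1: outside box; Z[1]=0
i=2: outside box; Z[2]=2 grow→box=[2,4)
i=3: min(r-i=1, Z[1]=0)=0; Z[3]=0
i=4: outside box; Z[4]=0
i=5: outside box; Z[5]=0
i=6: outside box; Z[6]=0
i=7: outside box; Z[7]=2 grow→box=[7,9)
i=8: min(r-i=1, Z[1]=0)=0; Z[8]=0
i=9: outside box; Z[9]=0
i=10: outside box; Z[10]=0
i=11: outside box; Z[11]=0
i=12: outside box; Z[12]=0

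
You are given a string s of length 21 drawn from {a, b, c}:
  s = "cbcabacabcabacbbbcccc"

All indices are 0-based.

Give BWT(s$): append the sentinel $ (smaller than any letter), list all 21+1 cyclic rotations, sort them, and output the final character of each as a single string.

rank  rotation                last
    0  $cbcabacabcabacbbbcccc  c
    1  abacabcabacbbbcccc$cbc  c
    2  abacbbbcccc$cbcabacabc  c
    3  abcabacbbbcccc$cbcabac  c
    4  acabcabacbbbcccc$cbcab  b
    5  acbbbcccc$cbcabacabcab  b
    6  bacabcabacbbbcccc$cbca  a
    7  bacbbbcccc$cbcabacabca  a
    8  bbbcccc$cbcabacabcabac  c
    9  bbcccc$cbcabacabcabacb  b
   10  bcabacabcabacbbbcccc$c  c
   11  bcabacbbbcccc$cbcabaca  a
   12  bcccc$cbcabacabcabacbb  b
   13  c$cbcabacabcabacbbbccc  c
   14  cabacabcabacbbbcccc$cb  b
   15  cabacbbbcccc$cbcabacab  b
   16  cabcabacbbbcccc$cbcaba  a
   17  cbbbcccc$cbcabacabcaba  a
   18  cbcabacabcabacbbbcccc$  $
   19  cc$cbcabacabcabacbbbcc  c
   20  ccc$cbcabacabcabacbbbc  c
   21  cccc$cbcabacabcabacbbb  b

ccccbbaacbcabcbbaa$ccb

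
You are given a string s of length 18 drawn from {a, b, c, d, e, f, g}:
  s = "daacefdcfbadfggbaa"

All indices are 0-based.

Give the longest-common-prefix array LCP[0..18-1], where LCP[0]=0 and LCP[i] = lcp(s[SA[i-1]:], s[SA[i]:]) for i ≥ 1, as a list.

[0, 1, 2, 1, 1, 0, 2, 0, 1, 0, 1, 1, 0, 0, 1, 1, 0, 1]

rank→(start, suffix):
  0 → (17, 'a')
  1 → (16, 'aa')
  2 → (1, 'aacefdcfbadfggbaa')
  3 → (2, 'acefdcfbadfggbaa')
  4 → (10, 'adfggbaa')
  5 → (15, 'baa')
  6 → (9, 'badfggbaa')
  7 → (3, 'cefdcfbadfggbaa')
  8 → (7, 'cfbadfggbaa')
  9 → (0, 'daacefdcfbadfggbaa')
  10 → (6, 'dcfbadfggbaa')
  11 → (11, 'dfggbaa')
  12 → (4, 'efdcfbadfggbaa')
  13 → (8, 'fbadfggbaa')
  14 → (5, 'fdcfbadfggbaa')
  15 → (12, 'fggbaa')
  16 → (14, 'gbaa')
  17 → (13, 'ggbaa')

SA = [17, 16, 1, 2, 10, 15, 9, 3, 7, 0, 6, 11, 4, 8, 5, 12, 14, 13]
rank  pair      lcp
   1  s[17:],s[16:]  1  'a'
   2  s[16:],s[1:]  2  'aa'
   3  s[1:],s[2:]  1  'a'
   4  s[2:],s[10:]  1  'a'
   5  s[10:],s[15:]  0  ''
   6  s[15:],s[9:]  2  'ba'
   7  s[9:],s[3:]  0  ''
   8  s[3:],s[7:]  1  'c'
   9  s[7:],s[0:]  0  ''
  10  s[0:],s[6:]  1  'd'
  11  s[6:],s[11:]  1  'd'
  12  s[11:],s[4:]  0  ''
  13  s[4:],s[8:]  0  ''
  14  s[8:],s[5:]  1  'f'
  15  s[5:],s[12:]  1  'f'
  16  s[12:],s[14:]  0  ''
  17  s[14:],s[13:]  1  'g'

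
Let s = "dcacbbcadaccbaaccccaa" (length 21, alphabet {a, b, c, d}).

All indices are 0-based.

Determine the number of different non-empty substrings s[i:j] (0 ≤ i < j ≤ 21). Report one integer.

sorted suffixes:
  #0 SA[0]=20  'a'
  #1 SA[1]=19  'aa'
  #2 SA[2]=13  'aaccccaa'
  #3 SA[3]=2  'acbbcadaccbaaccccaa'
  #4 SA[4]=9  'accbaaccccaa'
  #5 SA[5]=14  'accccaa'
  #6 SA[6]=7  'adaccbaaccccaa'
  #7 SA[7]=12  'baaccccaa'
  #8 SA[8]=4  'bbcadaccbaaccccaa'
  #9 SA[9]=5  'bcadaccbaaccccaa'
  #10 SA[10]=18  'caa'
  #11 SA[11]=1  'cacbbcadaccbaaccccaa'
  #12 SA[12]=6  'cadaccbaaccccaa'
  #13 SA[13]=11  'cbaaccccaa'
  #14 SA[14]=3  'cbbcadaccbaaccccaa'
  #15 SA[15]=17  'ccaa'
  #16 SA[16]=10  'ccbaaccccaa'
  #17 SA[17]=16  'cccaa'
  #18 SA[18]=15  'ccccaa'
  #19 SA[19]=8  'daccbaaccccaa'
  #20 SA[20]=0  'dcacbbcadaccbaaccccaa'

SA = [20, 19, 13, 2, 9, 14, 7, 12, 4, 5, 18, 1, 6, 11, 3, 17, 10, 16, 15, 8, 0]
i: (SA[i-1],SA[i]) lcp shared
  1: (20,19) 1 'a'
  2: (19,13) 2 'aa'
  3: (13,2) 1 'a'
  4: (2,9) 2 'ac'
  5: (9,14) 3 'acc'
  6: (14,7) 1 'a'
  7: (7,12) 0 ''
  8: (12,4) 1 'b'
  9: (4,5) 1 'b'
  10: (5,18) 0 ''
  11: (18,1) 2 'ca'
  12: (1,6) 2 'ca'
  13: (6,11) 1 'c'
  14: (11,3) 2 'cb'
  15: (3,17) 1 'c'
  16: (17,10) 2 'cc'
  17: (10,16) 2 'cc'
  18: (16,15) 3 'ccc'
  19: (15,8) 0 ''
  20: (8,0) 1 'd'

n(n+1)/2 = 21·22/2 = 231
Σ LCP = 0 + 1 + 2 + 1 + 2 + 3 + 1 + 0 + 1 + 1 + 0 + 2 + 2 + 1 + 2 + 1 + 2 + 2 + 3 + 0 + 1 = 28
distinct = 231 − 28 = 203

203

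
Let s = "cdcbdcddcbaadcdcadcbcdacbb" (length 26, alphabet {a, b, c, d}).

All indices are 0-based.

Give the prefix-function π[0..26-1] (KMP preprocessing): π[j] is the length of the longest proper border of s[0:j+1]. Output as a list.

[0, 0, 1, 0, 0, 1, 2, 0, 1, 0, 0, 0, 0, 1, 2, 3, 0, 0, 1, 0, 1, 2, 0, 1, 0, 0]

π[0] = 0
j=1 s[j]='d': π[1]=0 (border '')
j=2 s[j]='c': π[2]=1 (border 'c')
j=3 s[j]='b': k: 1→0; π[3]=0 (border '')
j=4 s[j]='d': π[4]=0 (border '')
j=5 s[j]='c': π[5]=1 (border 'c')
j=6 s[j]='d': π[6]=2 (border 'cd')
j=7 s[j]='d': k: 2→0; π[7]=0 (border '')
j=8 s[j]='c': π[8]=1 (border 'c')
j=9 s[j]='b': k: 1→0; π[9]=0 (border '')
j=10 s[j]='a': π[10]=0 (border '')
j=11 s[j]='a': π[11]=0 (border '')
j=12 s[j]='d': π[12]=0 (border '')
j=13 s[j]='c': π[13]=1 (border 'c')
j=14 s[j]='d': π[14]=2 (border 'cd')
j=15 s[j]='c': π[15]=3 (border 'cdc')
j=16 s[j]='a': k: 3→1→0; π[16]=0 (border '')
j=17 s[j]='d': π[17]=0 (border '')
j=18 s[j]='c': π[18]=1 (border 'c')
j=19 s[j]='b': k: 1→0; π[19]=0 (border '')
j=20 s[j]='c': π[20]=1 (border 'c')
j=21 s[j]='d': π[21]=2 (border 'cd')
j=22 s[j]='a': k: 2→0; π[22]=0 (border '')
j=23 s[j]='c': π[23]=1 (border 'c')
j=24 s[j]='b': k: 1→0; π[24]=0 (border '')
j=25 s[j]='b': π[25]=0 (border '')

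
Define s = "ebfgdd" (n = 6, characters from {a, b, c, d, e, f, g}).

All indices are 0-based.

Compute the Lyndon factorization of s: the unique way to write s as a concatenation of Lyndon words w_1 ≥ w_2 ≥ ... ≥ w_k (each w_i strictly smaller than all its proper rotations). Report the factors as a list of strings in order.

["e", "bfgdd"]

emit factor 1: 'e' (i=0, period=1)
emit factor 2: 'bfgdd' (i=1, period=5)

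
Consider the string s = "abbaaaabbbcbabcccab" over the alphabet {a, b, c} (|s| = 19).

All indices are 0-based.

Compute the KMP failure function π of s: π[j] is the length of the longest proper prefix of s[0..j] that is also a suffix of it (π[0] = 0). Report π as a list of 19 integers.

[0, 0, 0, 1, 1, 1, 1, 2, 3, 0, 0, 0, 1, 2, 0, 0, 0, 1, 2]

π[0] = 0
j=1 s[j]='b': π[1]=0 (border '')
j=2 s[j]='b': π[2]=0 (border '')
j=3 s[j]='a': π[3]=1 (border 'a')
j=4 s[j]='a': k: 1→0; π[4]=1 (border 'a')
j=5 s[j]='a': k: 1→0; π[5]=1 (border 'a')
j=6 s[j]='a': k: 1→0; π[6]=1 (border 'a')
j=7 s[j]='b': π[7]=2 (border 'ab')
j=8 s[j]='b': π[8]=3 (border 'abb')
j=9 s[j]='b': k: 3→0; π[9]=0 (border '')
j=10 s[j]='c': π[10]=0 (border '')
j=11 s[j]='b': π[11]=0 (border '')
j=12 s[j]='a': π[12]=1 (border 'a')
j=13 s[j]='b': π[13]=2 (border 'ab')
j=14 s[j]='c': k: 2→0; π[14]=0 (border '')
j=15 s[j]='c': π[15]=0 (border '')
j=16 s[j]='c': π[16]=0 (border '')
j=17 s[j]='a': π[17]=1 (border 'a')
j=18 s[j]='b': π[18]=2 (border 'ab')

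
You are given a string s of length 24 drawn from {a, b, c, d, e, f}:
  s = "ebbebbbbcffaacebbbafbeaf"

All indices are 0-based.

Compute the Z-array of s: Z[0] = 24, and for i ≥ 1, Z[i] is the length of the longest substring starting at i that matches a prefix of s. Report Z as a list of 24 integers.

Z[0]=24
i=1: outside box; Z[1]=0
i=2: outside box; Z[2]=0
i=3: outside box; Z[3]=3 extend→box=[3,6)
i=4: min(r-i=2, Z[1]=0)=0; Z[4]=0
i=5: min(r-i=1, Z[2]=0)=0; Z[5]=0
i=6: outside box; Z[6]=0
i=7: outside box; Z[7]=0
i=8: outside box; Z[8]=0
i=9: outside box; Z[9]=0
i=10: outside box; Z[10]=0
i=11: outside box; Z[11]=0
i=12: outside box; Z[12]=0
i=13: outside box; Z[13]=0
i=14: outside box; Z[14]=3 extend→box=[14,17)
i=15: min(r-i=2, Z[1]=0)=0; Z[15]=0
i=16: min(r-i=1, Z[2]=0)=0; Z[16]=0
i=17: outside box; Z[17]=0
i=18: outside box; Z[18]=0
i=19: outside box; Z[19]=0
i=20: outside box; Z[20]=0
i=21: outside box; Z[21]=1 extend→box=[21,22)
i=22: outside box; Z[22]=0
i=23: outside box; Z[23]=0

[24, 0, 0, 3, 0, 0, 0, 0, 0, 0, 0, 0, 0, 0, 3, 0, 0, 0, 0, 0, 0, 1, 0, 0]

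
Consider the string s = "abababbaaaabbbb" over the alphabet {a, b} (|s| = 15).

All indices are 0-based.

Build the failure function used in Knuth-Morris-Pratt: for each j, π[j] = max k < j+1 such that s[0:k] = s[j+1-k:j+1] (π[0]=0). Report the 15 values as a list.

π[0] = 0
j=1 s[j]='b': π[1]=0 (border '')
j=2 s[j]='a': π[2]=1 (border 'a')
j=3 s[j]='b': π[3]=2 (border 'ab')
j=4 s[j]='a': π[4]=3 (border 'aba')
j=5 s[j]='b': π[5]=4 (border 'abab')
j=6 s[j]='b': k: 4→2→0; π[6]=0 (border '')
j=7 s[j]='a': π[7]=1 (border 'a')
j=8 s[j]='a': k: 1→0; π[8]=1 (border 'a')
j=9 s[j]='a': k: 1→0; π[9]=1 (border 'a')
j=10 s[j]='a': k: 1→0; π[10]=1 (border 'a')
j=11 s[j]='b': π[11]=2 (border 'ab')
j=12 s[j]='b': k: 2→0; π[12]=0 (border '')
j=13 s[j]='b': π[13]=0 (border '')
j=14 s[j]='b': π[14]=0 (border '')

[0, 0, 1, 2, 3, 4, 0, 1, 1, 1, 1, 2, 0, 0, 0]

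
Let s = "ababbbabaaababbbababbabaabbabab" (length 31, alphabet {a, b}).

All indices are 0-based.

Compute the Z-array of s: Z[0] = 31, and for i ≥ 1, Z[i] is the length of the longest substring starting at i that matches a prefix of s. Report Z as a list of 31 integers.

[31, 0, 2, 0, 0, 0, 3, 0, 1, 1, 9, 0, 2, 0, 0, 0, 5, 0, 2, 0, 0, 3, 0, 1, 2, 0, 0, 4, 0, 2, 0]

Z[0]=31
i=1: outside box; Z[1]=0
i=2: outside box; Z[2]=2 scan→box=[2,4)
i=3: min(r-i=1, Z[1]=0)=0; Z[3]=0
i=4: outside box; Z[4]=0
i=5: outside box; Z[5]=0
i=6: outside box; Z[6]=3 scan→box=[6,9)
i=7: min(r-i=2, Z[1]=0)=0; Z[7]=0
i=8: min(r-i=1, Z[2]=2)=1; Z[8]=1
i=9: outside box; Z[9]=1 scan→box=[9,10)
i=10: outside box; Z[10]=9 scan→box=[10,19)
i=11: min(r-i=8, Z[1]=0)=0; Z[11]=0
i=12: min(r-i=7, Z[2]=2)=2; Z[12]=2
i=13: min(r-i=6, Z[3]=0)=0; Z[13]=0
i=14: min(r-i=5, Z[4]=0)=0; Z[14]=0
i=15: min(r-i=4, Z[5]=0)=0; Z[15]=0
i=16: min(r-i=3, Z[6]=3)=3; Z[16]=5 scan→box=[16,21)
i=17: min(r-i=4, Z[1]=0)=0; Z[17]=0
i=18: min(r-i=3, Z[2]=2)=2; Z[18]=2
i=19: min(r-i=2, Z[3]=0)=0; Z[19]=0
i=20: min(r-i=1, Z[4]=0)=0; Z[20]=0
i=21: outside box; Z[21]=3 scan→box=[21,24)
i=22: min(r-i=2, Z[1]=0)=0; Z[22]=0
i=23: min(r-i=1, Z[2]=2)=1; Z[23]=1
i=24: outside box; Z[24]=2 scan→box=[24,26)
i=25: min(r-i=1, Z[1]=0)=0; Z[25]=0
i=26: outside box; Z[26]=0
i=27: outside box; Z[27]=4 scan→box=[27,31)
i=28: min(r-i=3, Z[1]=0)=0; Z[28]=0
i=29: min(r-i=2, Z[2]=2)=2; Z[29]=2
i=30: min(r-i=1, Z[3]=0)=0; Z[30]=0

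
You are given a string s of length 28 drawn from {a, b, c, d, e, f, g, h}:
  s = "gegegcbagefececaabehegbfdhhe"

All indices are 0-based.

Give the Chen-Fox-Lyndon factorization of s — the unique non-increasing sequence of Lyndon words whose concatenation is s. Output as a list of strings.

emit factor 1: 'g' (i=0, period=1)
emit factor 2: 'eg' (i=1, period=2)
emit factor 3: 'eg' (i=3, period=2)
emit factor 4: 'c' (i=5, period=1)
emit factor 5: 'b' (i=6, period=1)
emit factor 6: 'agefecec' (i=7, period=8)
emit factor 7: 'aabehegbfdhhe' (i=15, period=13)

["g", "eg", "eg", "c", "b", "agefecec", "aabehegbfdhhe"]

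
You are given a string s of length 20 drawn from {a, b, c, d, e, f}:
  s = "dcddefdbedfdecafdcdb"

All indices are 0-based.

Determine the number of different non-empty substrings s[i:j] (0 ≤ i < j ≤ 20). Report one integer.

rank→(start, suffix):
  0 → (14, 'afdcdb')
  1 → (19, 'b')
  2 → (7, 'bedfdecafdcdb')
  3 → (13, 'cafdcdb')
  4 → (17, 'cdb')
  5 → (1, 'cddefdbedfdecafdcdb')
  6 → (18, 'db')
  7 → (6, 'dbedfdecafdcdb')
  8 → (16, 'dcdb')
  9 → (0, 'dcddefdbedfdecafdcdb')
  10 → (2, 'ddefdbedfdecafdcdb')
  11 → (11, 'decafdcdb')
  12 → (3, 'defdbedfdecafdcdb')
  13 → (9, 'dfdecafdcdb')
  14 → (12, 'ecafdcdb')
  15 → (8, 'edfdecafdcdb')
  16 → (4, 'efdbedfdecafdcdb')
  17 → (5, 'fdbedfdecafdcdb')
  18 → (15, 'fdcdb')
  19 → (10, 'fdecafdcdb')

SA = [14, 19, 7, 13, 17, 1, 18, 6, 16, 0, 2, 11, 3, 9, 12, 8, 4, 5, 15, 10]
rank  pair      lcp
   1  s[14:],s[19:]  0  ''
   2  s[19:],s[7:]  1  'b'
   3  s[7:],s[13:]  0  ''
   4  s[13:],s[17:]  1  'c'
   5  s[17:],s[1:]  2  'cd'
   6  s[1:],s[18:]  0  ''
   7  s[18:],s[6:]  2  'db'
   8  s[6:],s[16:]  1  'd'
   9  s[16:],s[0:]  3  'dcd'
  10  s[0:],s[2:]  1  'd'
  11  s[2:],s[11:]  1  'd'
  12  s[11:],s[3:]  2  'de'
  13  s[3:],s[9:]  1  'd'
  14  s[9:],s[12:]  0  ''
  15  s[12:],s[8:]  1  'e'
  16  s[8:],s[4:]  1  'e'
  17  s[4:],s[5:]  0  ''
  18  s[5:],s[15:]  2  'fd'
  19  s[15:],s[10:]  2  'fd'

n(n+1)/2 = 20·21/2 = 210
Σ LCP = 0 + 0 + 1 + 0 + 1 + 2 + 0 + 2 + 1 + 3 + 1 + 1 + 2 + 1 + 0 + 1 + 1 + 0 + 2 + 2 = 21
distinct = 210 − 21 = 189

189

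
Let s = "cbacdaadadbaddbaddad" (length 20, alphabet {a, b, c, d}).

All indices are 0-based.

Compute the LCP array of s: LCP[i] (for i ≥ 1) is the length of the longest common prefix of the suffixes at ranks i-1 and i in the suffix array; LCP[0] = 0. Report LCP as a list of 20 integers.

[0, 1, 1, 2, 2, 2, 3, 0, 2, 4, 0, 1, 0, 1, 2, 3, 1, 5, 1, 2]

rank | idx | suffix
   0 |   5 | aadadbaddbaddad
   1 |   2 | acdaadadbaddbaddad
   2 |  18 | ad
   3 |   6 | adadbaddbaddad
   4 |   8 | adbaddbaddad
   5 |  15 | addad
   6 |  11 | addbaddad
   7 |   1 | bacdaadadbaddbaddad
   8 |  14 | baddad
   9 |  10 | baddbaddad
  10 |   0 | cbacdaadadbaddbaddad
  11 |   3 | cdaadadbaddbaddad
  12 |  19 | d
  13 |   4 | daadadbaddbaddad
  14 |  17 | dad
  15 |   7 | dadbaddbaddad
  16 |  13 | dbaddad
  17 |   9 | dbaddbaddad
  18 |  16 | ddad
  19 |  12 | ddbaddad

SA = [5, 2, 18, 6, 8, 15, 11, 1, 14, 10, 0, 3, 19, 4, 17, 7, 13, 9, 16, 12]
[i] adj suffixes → lcp
  [1] 5/2 → 1 ('a')
  [2] 2/18 → 1 ('a')
  [3] 18/6 → 2 ('ad')
  [4] 6/8 → 2 ('ad')
  [5] 8/15 → 2 ('ad')
  [6] 15/11 → 3 ('add')
  [7] 11/1 → 0 ('')
  [8] 1/14 → 2 ('ba')
  [9] 14/10 → 4 ('badd')
  [10] 10/0 → 0 ('')
  [11] 0/3 → 1 ('c')
  [12] 3/19 → 0 ('')
  [13] 19/4 → 1 ('d')
  [14] 4/17 → 2 ('da')
  [15] 17/7 → 3 ('dad')
  [16] 7/13 → 1 ('d')
  [17] 13/9 → 5 ('dbadd')
  [18] 9/16 → 1 ('d')
  [19] 16/12 → 2 ('dd')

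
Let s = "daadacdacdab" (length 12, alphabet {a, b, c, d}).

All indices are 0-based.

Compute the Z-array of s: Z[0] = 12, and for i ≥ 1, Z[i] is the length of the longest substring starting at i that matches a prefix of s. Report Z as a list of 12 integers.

[12, 0, 0, 2, 0, 0, 2, 0, 0, 2, 0, 0]

Z[0]=12
i=1: i≥r, start 0; Z[1]=0
i=2: i≥r, start 0; Z[2]=0
i=3: i≥r, start 0; Z[3]=2 scan→box=[3,5)
i=4: min(r-i=1, Z[1]=0)=0; Z[4]=0
i=5: i≥r, start 0; Z[5]=0
i=6: i≥r, start 0; Z[6]=2 scan→box=[6,8)
i=7: min(r-i=1, Z[1]=0)=0; Z[7]=0
i=8: i≥r, start 0; Z[8]=0
i=9: i≥r, start 0; Z[9]=2 scan→box=[9,11)
i=10: min(r-i=1, Z[1]=0)=0; Z[10]=0
i=11: i≥r, start 0; Z[11]=0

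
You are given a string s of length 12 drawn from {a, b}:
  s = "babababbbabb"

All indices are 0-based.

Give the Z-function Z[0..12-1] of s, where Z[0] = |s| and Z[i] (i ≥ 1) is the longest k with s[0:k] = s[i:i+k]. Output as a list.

[12, 0, 5, 0, 3, 0, 1, 1, 3, 0, 1, 1]

Z[0]=12
i=1: fresh scan; Z[1]=0
i=2: fresh scan; Z[2]=5 grow→box=[2,7)
i=3: min(r-i=4, Z[1]=0)=0; Z[3]=0
i=4: min(r-i=3, Z[2]=5)=3; Z[4]=3
i=5: min(r-i=2, Z[3]=0)=0; Z[5]=0
i=6: min(r-i=1, Z[4]=3)=1; Z[6]=1
i=7: fresh scan; Z[7]=1 grow→box=[7,8)
i=8: fresh scan; Z[8]=3 grow→box=[8,11)
i=9: min(r-i=2, Z[1]=0)=0; Z[9]=0
i=10: min(r-i=1, Z[2]=5)=1; Z[10]=1
i=11: fresh scan; Z[11]=1 grow→box=[11,12)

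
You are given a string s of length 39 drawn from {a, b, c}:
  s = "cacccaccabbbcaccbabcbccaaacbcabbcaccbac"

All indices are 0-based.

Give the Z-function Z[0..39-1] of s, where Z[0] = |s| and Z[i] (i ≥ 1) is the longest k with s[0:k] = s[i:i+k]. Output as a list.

Z[0]=39
i=1: outside box; Z[1]=0
i=2: outside box; Z[2]=1 extend→box=[2,3)
i=3: outside box; Z[3]=1 extend→box=[3,4)
i=4: outside box; Z[4]=4 extend→box=[4,8)
i=5: min(r-i=3, Z[1]=0)=0; Z[5]=0
i=6: min(r-i=2, Z[2]=1)=1; Z[6]=1
i=7: min(r-i=1, Z[3]=1)=1; Z[7]=2 extend→box=[7,9)
i=8: min(r-i=1, Z[1]=0)=0; Z[8]=0
i=9: outside box; Z[9]=0
i=10: outside box; Z[10]=0
i=11: outside box; Z[11]=0
i=12: outside box; Z[12]=4 extend→box=[12,16)
i=13: min(r-i=3, Z[1]=0)=0; Z[13]=0
i=14: min(r-i=2, Z[2]=1)=1; Z[14]=1
i=15: min(r-i=1, Z[3]=1)=1; Z[15]=1
i=16: outside box; Z[16]=0
i=17: outside box; Z[17]=0
i=18: outside box; Z[18]=0
i=19: outside box; Z[19]=1 extend→box=[19,20)
i=20: outside box; Z[20]=0
i=21: outside box; Z[21]=1 extend→box=[21,22)
i=22: outside box; Z[22]=2 extend→box=[22,24)
i=23: min(r-i=1, Z[1]=0)=0; Z[23]=0
i=24: outside box; Z[24]=0
i=25: outside box; Z[25]=0
i=26: outside box; Z[26]=1 extend→box=[26,27)
i=27: outside box; Z[27]=0
i=28: outside box; Z[28]=2 extend→box=[28,30)
i=29: min(r-i=1, Z[1]=0)=0; Z[29]=0
i=30: outside box; Z[30]=0
i=31: outside box; Z[31]=0
i=32: outside box; Z[32]=4 extend→box=[32,36)
i=33: min(r-i=3, Z[1]=0)=0; Z[33]=0
i=34: min(r-i=2, Z[2]=1)=1; Z[34]=1
i=35: min(r-i=1, Z[3]=1)=1; Z[35]=1
i=36: outside box; Z[36]=0
i=37: outside box; Z[37]=0
i=38: outside box; Z[38]=1 extend→box=[38,39)

[39, 0, 1, 1, 4, 0, 1, 2, 0, 0, 0, 0, 4, 0, 1, 1, 0, 0, 0, 1, 0, 1, 2, 0, 0, 0, 1, 0, 2, 0, 0, 0, 4, 0, 1, 1, 0, 0, 1]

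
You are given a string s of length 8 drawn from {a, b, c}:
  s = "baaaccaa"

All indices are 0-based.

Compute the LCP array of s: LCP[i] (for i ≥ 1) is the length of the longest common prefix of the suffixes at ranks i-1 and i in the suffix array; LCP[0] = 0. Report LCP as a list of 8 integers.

[0, 1, 2, 2, 1, 0, 0, 1]

rank | idx | suffix
   0 |   7 | a
   1 |   6 | aa
   2 |   1 | aaaccaa
   3 |   2 | aaccaa
   4 |   3 | accaa
   5 |   0 | baaaccaa
   6 |   5 | caa
   7 |   4 | ccaa

SA = [7, 6, 1, 2, 3, 0, 5, 4]
[i] adj suffixes → lcp
  [1] 7/6 → 1 ('a')
  [2] 6/1 → 2 ('aa')
  [3] 1/2 → 2 ('aa')
  [4] 2/3 → 1 ('a')
  [5] 3/0 → 0 ('')
  [6] 0/5 → 0 ('')
  [7] 5/4 → 1 ('c')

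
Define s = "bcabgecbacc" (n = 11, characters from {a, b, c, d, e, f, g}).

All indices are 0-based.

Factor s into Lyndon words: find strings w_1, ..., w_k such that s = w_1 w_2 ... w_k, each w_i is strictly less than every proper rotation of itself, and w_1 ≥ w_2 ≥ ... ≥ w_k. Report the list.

emit factor 1: 'bc' (i=0, period=2)
emit factor 2: 'abgecbacc' (i=2, period=9)

["bc", "abgecbacc"]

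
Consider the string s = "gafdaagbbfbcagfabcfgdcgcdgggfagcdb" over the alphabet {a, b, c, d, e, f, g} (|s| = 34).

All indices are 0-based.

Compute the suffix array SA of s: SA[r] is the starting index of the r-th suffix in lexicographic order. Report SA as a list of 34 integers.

[4, 15, 1, 5, 29, 12, 33, 7, 10, 16, 8, 11, 31, 23, 17, 21, 3, 32, 20, 24, 14, 28, 9, 2, 18, 0, 6, 30, 22, 19, 13, 27, 26, 25]

sorted suffixes:
  #0 SA[0]=4  'aagbbfbcagfabcfgdcgcdgggfagcdb'
  #1 SA[1]=15  'abcfgdcgcdgggfagcdb'
  #2 SA[2]=1  'afdaagbbfbcagfabcfgdcgcdgggfagcdb'
  #3 SA[3]=5  'agbbfbcagfabcfgdcgcdgggfagcdb'
  #4 SA[4]=29  'agcdb'
  #5 SA[5]=12  'agfabcfgdcgcdgggfagcdb'
  #6 SA[6]=33  'b'
  #7 SA[7]=7  'bbfbcagfabcfgdcgcdgggfagcdb'
  #8 SA[8]=10  'bcagfabcfgdcgcdgggfagcdb'
  #9 SA[9]=16  'bcfgdcgcdgggfagcdb'
  #10 SA[10]=8  'bfbcagfabcfgdcgcdgggfagcdb'
  #11 SA[11]=11  'cagfabcfgdcgcdgggfagcdb'
  #12 SA[12]=31  'cdb'
  #13 SA[13]=23  'cdgggfagcdb'
  #14 SA[14]=17  'cfgdcgcdgggfagcdb'
  #15 SA[15]=21  'cgcdgggfagcdb'
  #16 SA[16]=3  'daagbbfbcagfabcfgdcgcdgggfagcdb'
  #17 SA[17]=32  'db'
  #18 SA[18]=20  'dcgcdgggfagcdb'
  #19 SA[19]=24  'dgggfagcdb'
  #20 SA[20]=14  'fabcfgdcgcdgggfagcdb'
  #21 SA[21]=28  'fagcdb'
  #22 SA[22]=9  'fbcagfabcfgdcgcdgggfagcdb'
  #23 SA[23]=2  'fdaagbbfbcagfabcfgdcgcdgggfagcdb'
  #24 SA[24]=18  'fgdcgcdgggfagcdb'
  #25 SA[25]=0  'gafdaagbbfbcagfabcfgdcgcdgggfagcdb'
  #26 SA[26]=6  'gbbfbcagfabcfgdcgcdgggfagcdb'
  #27 SA[27]=30  'gcdb'
  #28 SA[28]=22  'gcdgggfagcdb'
  #29 SA[29]=19  'gdcgcdgggfagcdb'
  #30 SA[30]=13  'gfabcfgdcgcdgggfagcdb'
  #31 SA[31]=27  'gfagcdb'
  #32 SA[32]=26  'ggfagcdb'
  #33 SA[33]=25  'gggfagcdb'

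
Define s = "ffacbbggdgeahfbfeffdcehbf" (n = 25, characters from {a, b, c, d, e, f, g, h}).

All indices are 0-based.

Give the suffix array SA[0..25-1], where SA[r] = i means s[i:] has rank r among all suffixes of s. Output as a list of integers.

sorted suffixes:
  #0 SA[0]=2  'acbbggdgeahfbfeffdcehbf'
  #1 SA[1]=11  'ahfbfeffdcehbf'
  #2 SA[2]=4  'bbggdgeahfbfeffdcehbf'
  #3 SA[3]=23  'bf'
  #4 SA[4]=14  'bfeffdcehbf'
  #5 SA[5]=5  'bggdgeahfbfeffdcehbf'
  #6 SA[6]=3  'cbbggdgeahfbfeffdcehbf'
  #7 SA[7]=20  'cehbf'
  #8 SA[8]=19  'dcehbf'
  #9 SA[9]=8  'dgeahfbfeffdcehbf'
  #10 SA[10]=10  'eahfbfeffdcehbf'
  #11 SA[11]=16  'effdcehbf'
  #12 SA[12]=21  'ehbf'
  #13 SA[13]=24  'f'
  #14 SA[14]=1  'facbbggdgeahfbfeffdcehbf'
  #15 SA[15]=13  'fbfeffdcehbf'
  #16 SA[16]=18  'fdcehbf'
  #17 SA[17]=15  'feffdcehbf'
  #18 SA[18]=0  'ffacbbggdgeahfbfeffdcehbf'
  #19 SA[19]=17  'ffdcehbf'
  #20 SA[20]=7  'gdgeahfbfeffdcehbf'
  #21 SA[21]=9  'geahfbfeffdcehbf'
  #22 SA[22]=6  'ggdgeahfbfeffdcehbf'
  #23 SA[23]=22  'hbf'
  #24 SA[24]=12  'hfbfeffdcehbf'

[2, 11, 4, 23, 14, 5, 3, 20, 19, 8, 10, 16, 21, 24, 1, 13, 18, 15, 0, 17, 7, 9, 6, 22, 12]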